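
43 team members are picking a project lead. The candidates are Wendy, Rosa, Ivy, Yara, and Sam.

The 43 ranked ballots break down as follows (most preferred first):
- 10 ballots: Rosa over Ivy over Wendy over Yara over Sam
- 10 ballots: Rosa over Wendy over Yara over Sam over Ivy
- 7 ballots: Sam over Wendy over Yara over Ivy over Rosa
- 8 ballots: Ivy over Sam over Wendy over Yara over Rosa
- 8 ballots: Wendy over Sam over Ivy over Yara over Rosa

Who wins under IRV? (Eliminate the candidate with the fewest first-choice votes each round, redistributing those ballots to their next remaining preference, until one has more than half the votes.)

Round 1: Wendy 8, Rosa 20, Ivy 8, Yara 0, Sam 7. Yara eliminated.
Round 2: Wendy 8, Rosa 20, Ivy 8, Sam 7. Sam eliminated.
Round 3: Wendy 15, Rosa 20, Ivy 8. Ivy eliminated.
Round 4: Wendy 23, Rosa 20. Wendy has a majority (≥22).

Wendy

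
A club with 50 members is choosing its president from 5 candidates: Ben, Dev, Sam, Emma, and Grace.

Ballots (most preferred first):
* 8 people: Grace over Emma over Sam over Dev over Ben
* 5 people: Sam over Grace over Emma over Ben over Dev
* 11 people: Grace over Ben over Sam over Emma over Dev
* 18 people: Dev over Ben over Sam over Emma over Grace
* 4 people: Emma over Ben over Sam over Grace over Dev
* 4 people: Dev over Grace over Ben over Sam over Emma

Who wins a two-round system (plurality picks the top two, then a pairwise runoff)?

Round 1 first-place votes: Ben 0, Dev 22, Sam 5, Emma 4, Grace 19. Dev and Grace advance.
Runoff: Dev is ranked above Grace on 22 ballots, Grace above Dev on 28.

Grace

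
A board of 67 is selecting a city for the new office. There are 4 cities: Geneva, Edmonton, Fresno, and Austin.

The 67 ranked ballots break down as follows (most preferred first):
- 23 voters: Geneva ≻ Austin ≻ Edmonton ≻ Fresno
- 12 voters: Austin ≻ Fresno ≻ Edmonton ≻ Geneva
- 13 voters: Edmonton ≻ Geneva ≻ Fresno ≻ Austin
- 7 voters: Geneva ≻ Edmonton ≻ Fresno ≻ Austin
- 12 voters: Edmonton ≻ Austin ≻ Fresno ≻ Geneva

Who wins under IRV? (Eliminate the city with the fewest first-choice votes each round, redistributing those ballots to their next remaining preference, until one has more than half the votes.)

Edmonton

Round 1: Geneva 30, Edmonton 25, Fresno 0, Austin 12. Fresno eliminated.
Round 2: Geneva 30, Edmonton 25, Austin 12. Austin eliminated.
Round 3: Geneva 30, Edmonton 37. Edmonton has a majority (≥34).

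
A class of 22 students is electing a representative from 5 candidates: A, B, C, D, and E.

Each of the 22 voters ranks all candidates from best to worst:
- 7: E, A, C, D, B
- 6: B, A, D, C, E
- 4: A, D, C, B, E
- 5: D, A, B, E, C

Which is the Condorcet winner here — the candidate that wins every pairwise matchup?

A

A vs B: 16–6
A vs C: 22–0
A vs D: 17–5
A vs E: 15–7
A beats every other candidate.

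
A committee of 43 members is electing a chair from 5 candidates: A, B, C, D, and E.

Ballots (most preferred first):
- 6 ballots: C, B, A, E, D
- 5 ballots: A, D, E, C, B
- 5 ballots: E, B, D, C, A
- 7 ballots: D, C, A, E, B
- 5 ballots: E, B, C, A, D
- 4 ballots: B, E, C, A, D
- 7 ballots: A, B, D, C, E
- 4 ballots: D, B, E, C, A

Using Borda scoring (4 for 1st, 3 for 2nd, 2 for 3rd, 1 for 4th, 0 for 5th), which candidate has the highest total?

B

A: 6×2 + 5×4 + 5×0 + 7×2 + 5×1 + 4×1 + 7×4 + 4×0 = 83
B: 6×3 + 5×0 + 5×3 + 7×0 + 5×3 + 4×4 + 7×3 + 4×3 = 97
C: 6×4 + 5×1 + 5×1 + 7×3 + 5×2 + 4×2 + 7×1 + 4×1 = 84
D: 6×0 + 5×3 + 5×2 + 7×4 + 5×0 + 4×0 + 7×2 + 4×4 = 83
E: 6×1 + 5×2 + 5×4 + 7×1 + 5×4 + 4×3 + 7×0 + 4×2 = 83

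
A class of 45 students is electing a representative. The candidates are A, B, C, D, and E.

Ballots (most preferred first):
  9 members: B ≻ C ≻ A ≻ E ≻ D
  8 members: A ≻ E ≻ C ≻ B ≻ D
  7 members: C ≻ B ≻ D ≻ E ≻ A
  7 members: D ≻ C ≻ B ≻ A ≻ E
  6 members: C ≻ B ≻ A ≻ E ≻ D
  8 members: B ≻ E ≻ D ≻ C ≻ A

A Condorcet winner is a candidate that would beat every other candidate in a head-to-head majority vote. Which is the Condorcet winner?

C

C vs A: 37–8
C vs B: 28–17
C vs D: 30–15
C vs E: 29–16
C beats every other candidate.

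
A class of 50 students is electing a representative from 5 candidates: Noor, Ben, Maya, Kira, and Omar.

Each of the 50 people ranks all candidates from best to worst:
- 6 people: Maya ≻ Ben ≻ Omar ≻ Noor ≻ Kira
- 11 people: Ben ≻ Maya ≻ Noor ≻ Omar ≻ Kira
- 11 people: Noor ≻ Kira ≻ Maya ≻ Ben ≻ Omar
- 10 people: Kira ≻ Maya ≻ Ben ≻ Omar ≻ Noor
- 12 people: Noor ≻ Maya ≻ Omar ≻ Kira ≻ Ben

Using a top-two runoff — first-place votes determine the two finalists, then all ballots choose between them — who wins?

Ben

Round 1 first-place votes: Noor 23, Ben 11, Maya 6, Kira 10, Omar 0. Noor and Ben advance.
Runoff: Noor is ranked above Ben on 23 ballots, Ben above Noor on 27.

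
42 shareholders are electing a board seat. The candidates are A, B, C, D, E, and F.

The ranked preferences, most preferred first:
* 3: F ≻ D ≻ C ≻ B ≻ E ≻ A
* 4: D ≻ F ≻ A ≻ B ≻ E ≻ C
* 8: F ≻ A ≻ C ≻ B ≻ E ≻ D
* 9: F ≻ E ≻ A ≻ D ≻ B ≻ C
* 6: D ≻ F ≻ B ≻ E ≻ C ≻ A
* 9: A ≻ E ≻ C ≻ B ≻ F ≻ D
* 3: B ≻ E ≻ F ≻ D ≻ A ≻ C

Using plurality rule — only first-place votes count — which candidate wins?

F

First-place votes: A 9, B 3, C 0, D 10, E 0, F 20.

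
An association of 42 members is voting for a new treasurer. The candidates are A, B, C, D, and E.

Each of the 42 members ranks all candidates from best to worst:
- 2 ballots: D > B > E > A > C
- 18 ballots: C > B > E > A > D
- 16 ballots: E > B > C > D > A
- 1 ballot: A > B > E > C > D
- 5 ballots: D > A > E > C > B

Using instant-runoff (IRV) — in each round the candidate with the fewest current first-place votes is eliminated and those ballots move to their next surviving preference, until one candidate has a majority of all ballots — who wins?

E

Round 1: A 1, B 0, C 18, D 7, E 16. B eliminated.
Round 2: A 1, C 18, D 7, E 16. A eliminated.
Round 3: C 18, D 7, E 17. D eliminated.
Round 4: C 18, E 24. E has a majority (≥22).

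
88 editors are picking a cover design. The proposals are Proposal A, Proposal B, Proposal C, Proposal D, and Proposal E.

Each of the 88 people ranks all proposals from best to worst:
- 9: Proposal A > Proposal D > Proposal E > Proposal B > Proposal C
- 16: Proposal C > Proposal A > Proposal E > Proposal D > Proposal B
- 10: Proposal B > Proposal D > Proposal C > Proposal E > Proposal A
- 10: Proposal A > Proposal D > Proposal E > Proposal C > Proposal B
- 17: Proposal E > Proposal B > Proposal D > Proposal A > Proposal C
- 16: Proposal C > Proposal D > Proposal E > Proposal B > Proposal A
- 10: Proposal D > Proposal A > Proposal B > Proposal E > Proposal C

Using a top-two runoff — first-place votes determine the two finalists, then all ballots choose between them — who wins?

Round 1 first-place votes: Proposal A 19, Proposal B 10, Proposal C 32, Proposal D 10, Proposal E 17. Proposal C and Proposal A advance.
Runoff: Proposal C is ranked above Proposal A on 42 ballots, Proposal A above Proposal C on 46.

Proposal A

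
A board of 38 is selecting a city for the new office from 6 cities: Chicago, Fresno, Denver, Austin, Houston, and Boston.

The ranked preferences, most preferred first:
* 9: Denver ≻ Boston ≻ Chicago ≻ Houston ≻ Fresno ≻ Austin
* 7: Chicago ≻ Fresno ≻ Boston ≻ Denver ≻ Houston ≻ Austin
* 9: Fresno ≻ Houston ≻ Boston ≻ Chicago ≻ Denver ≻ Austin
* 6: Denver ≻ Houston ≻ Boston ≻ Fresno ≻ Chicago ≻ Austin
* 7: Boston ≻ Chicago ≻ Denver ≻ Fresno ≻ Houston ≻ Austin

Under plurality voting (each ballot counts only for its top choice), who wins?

Denver

First-place votes: Chicago 7, Fresno 9, Denver 15, Austin 0, Houston 0, Boston 7.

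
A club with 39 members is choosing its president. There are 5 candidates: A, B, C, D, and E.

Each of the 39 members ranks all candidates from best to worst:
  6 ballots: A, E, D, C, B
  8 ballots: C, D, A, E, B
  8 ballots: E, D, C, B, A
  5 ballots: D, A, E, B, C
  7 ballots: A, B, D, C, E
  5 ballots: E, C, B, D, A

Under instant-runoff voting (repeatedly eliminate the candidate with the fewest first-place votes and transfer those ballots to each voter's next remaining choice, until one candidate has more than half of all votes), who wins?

Round 1: A 13, B 0, C 8, D 5, E 13. B eliminated.
Round 2: A 13, C 8, D 5, E 13. D eliminated.
Round 3: A 18, C 8, E 13. C eliminated.
Round 4: A 26, E 13. A has a majority (≥20).

A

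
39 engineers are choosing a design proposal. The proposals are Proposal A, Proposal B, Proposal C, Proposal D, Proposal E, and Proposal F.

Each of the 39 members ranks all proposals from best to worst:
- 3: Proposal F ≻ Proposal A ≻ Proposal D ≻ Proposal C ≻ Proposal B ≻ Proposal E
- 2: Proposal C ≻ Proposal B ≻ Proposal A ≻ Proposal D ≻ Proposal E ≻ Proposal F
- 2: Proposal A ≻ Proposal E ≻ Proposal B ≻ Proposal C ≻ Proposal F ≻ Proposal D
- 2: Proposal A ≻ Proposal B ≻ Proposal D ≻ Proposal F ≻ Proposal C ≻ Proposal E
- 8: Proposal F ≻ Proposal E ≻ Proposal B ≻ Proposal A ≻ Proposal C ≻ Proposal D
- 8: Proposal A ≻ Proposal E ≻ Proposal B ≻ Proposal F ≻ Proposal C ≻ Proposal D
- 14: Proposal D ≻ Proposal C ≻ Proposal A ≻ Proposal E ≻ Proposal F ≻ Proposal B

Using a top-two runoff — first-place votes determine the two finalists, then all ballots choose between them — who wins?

Round 1 first-place votes: Proposal A 12, Proposal B 0, Proposal C 2, Proposal D 14, Proposal E 0, Proposal F 11. Proposal D and Proposal A advance.
Runoff: Proposal D is ranked above Proposal A on 14 ballots, Proposal A above Proposal D on 25.

Proposal A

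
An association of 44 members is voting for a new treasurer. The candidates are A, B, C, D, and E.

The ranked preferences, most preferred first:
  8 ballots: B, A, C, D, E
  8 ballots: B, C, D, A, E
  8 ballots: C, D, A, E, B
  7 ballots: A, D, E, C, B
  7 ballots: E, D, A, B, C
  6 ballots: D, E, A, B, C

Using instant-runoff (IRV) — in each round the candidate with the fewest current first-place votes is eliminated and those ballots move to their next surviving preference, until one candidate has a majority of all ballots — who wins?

Round 1: A 7, B 16, C 8, D 6, E 7. D eliminated.
Round 2: A 7, B 16, C 8, E 13. A eliminated.
Round 3: B 16, C 8, E 20. C eliminated.
Round 4: B 16, E 28. E has a majority (≥23).

E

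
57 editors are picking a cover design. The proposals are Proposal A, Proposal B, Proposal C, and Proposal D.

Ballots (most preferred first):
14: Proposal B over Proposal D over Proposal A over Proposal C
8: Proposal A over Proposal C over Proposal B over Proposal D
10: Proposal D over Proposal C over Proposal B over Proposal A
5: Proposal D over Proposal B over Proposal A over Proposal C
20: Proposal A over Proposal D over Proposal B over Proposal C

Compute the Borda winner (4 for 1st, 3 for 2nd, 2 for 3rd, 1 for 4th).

Proposal A: 14×2 + 8×4 + 10×1 + 5×2 + 20×4 = 160
Proposal B: 14×4 + 8×2 + 10×2 + 5×3 + 20×2 = 147
Proposal C: 14×1 + 8×3 + 10×3 + 5×1 + 20×1 = 93
Proposal D: 14×3 + 8×1 + 10×4 + 5×4 + 20×3 = 170

Proposal D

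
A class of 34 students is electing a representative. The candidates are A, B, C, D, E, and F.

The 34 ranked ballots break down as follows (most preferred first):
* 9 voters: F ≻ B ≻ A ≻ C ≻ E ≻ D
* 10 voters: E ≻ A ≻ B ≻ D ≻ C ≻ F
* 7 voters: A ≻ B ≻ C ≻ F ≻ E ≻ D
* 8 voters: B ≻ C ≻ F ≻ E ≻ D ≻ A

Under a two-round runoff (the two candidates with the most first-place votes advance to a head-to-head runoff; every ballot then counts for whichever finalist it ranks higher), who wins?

F

Round 1 first-place votes: A 7, B 8, C 0, D 0, E 10, F 9. E and F advance.
Runoff: E is ranked above F on 10 ballots, F above E on 24.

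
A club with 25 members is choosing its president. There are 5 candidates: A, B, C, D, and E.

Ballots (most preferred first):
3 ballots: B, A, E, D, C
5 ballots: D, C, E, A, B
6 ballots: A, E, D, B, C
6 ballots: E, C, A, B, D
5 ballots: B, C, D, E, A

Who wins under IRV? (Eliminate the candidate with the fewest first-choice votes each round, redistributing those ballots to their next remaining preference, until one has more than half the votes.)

Round 1: A 6, B 8, C 0, D 5, E 6. C eliminated.
Round 2: A 6, B 8, D 5, E 6. D eliminated.
Round 3: A 6, B 8, E 11. A eliminated.
Round 4: B 8, E 17. E has a majority (≥13).

E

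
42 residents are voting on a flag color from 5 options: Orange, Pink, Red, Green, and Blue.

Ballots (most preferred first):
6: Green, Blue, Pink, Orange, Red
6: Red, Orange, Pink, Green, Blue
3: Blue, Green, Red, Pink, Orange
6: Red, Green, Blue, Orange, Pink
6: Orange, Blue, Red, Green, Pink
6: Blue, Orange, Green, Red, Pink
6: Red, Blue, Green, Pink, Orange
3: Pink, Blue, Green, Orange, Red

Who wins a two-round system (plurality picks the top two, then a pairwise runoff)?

Round 1 first-place votes: Orange 6, Pink 3, Red 18, Green 6, Blue 9. Red and Blue advance.
Runoff: Red is ranked above Blue on 18 ballots, Blue above Red on 24.

Blue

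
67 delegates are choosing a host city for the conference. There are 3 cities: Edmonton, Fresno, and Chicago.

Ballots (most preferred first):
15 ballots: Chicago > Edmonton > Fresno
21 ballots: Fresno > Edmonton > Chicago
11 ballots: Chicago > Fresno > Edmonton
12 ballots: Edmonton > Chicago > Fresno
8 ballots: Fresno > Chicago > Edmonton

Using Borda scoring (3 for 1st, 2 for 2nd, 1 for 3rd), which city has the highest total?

Edmonton: 15×2 + 21×2 + 11×1 + 12×3 + 8×1 = 127
Fresno: 15×1 + 21×3 + 11×2 + 12×1 + 8×3 = 136
Chicago: 15×3 + 21×1 + 11×3 + 12×2 + 8×2 = 139

Chicago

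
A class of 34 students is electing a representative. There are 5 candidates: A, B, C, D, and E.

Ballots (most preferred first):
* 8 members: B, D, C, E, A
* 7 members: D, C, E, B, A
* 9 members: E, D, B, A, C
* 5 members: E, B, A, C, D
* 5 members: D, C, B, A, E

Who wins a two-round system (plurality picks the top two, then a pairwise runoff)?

Round 1 first-place votes: A 0, B 8, C 0, D 12, E 14. E and D advance.
Runoff: E is ranked above D on 14 ballots, D above E on 20.

D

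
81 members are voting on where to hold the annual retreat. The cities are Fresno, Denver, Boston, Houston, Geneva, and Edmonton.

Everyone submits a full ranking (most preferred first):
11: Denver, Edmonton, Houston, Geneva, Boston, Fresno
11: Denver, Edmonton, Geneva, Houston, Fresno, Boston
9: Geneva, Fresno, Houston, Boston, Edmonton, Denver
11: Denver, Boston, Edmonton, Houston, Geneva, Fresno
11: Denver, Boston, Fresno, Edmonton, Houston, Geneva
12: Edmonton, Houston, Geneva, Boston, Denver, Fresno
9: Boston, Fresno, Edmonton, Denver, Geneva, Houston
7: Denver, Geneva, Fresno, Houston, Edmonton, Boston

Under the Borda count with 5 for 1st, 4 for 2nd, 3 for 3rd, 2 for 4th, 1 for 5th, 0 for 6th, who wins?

Denver

Fresno: 11×0 + 11×1 + 9×4 + 11×0 + 11×3 + 12×0 + 9×4 + 7×3 = 137
Denver: 11×5 + 11×5 + 9×0 + 11×5 + 11×5 + 12×1 + 9×2 + 7×5 = 285
Boston: 11×1 + 11×0 + 9×2 + 11×4 + 11×4 + 12×2 + 9×5 + 7×0 = 186
Houston: 11×3 + 11×2 + 9×3 + 11×2 + 11×1 + 12×4 + 9×0 + 7×2 = 177
Geneva: 11×2 + 11×3 + 9×5 + 11×1 + 11×0 + 12×3 + 9×1 + 7×4 = 184
Edmonton: 11×4 + 11×4 + 9×1 + 11×3 + 11×2 + 12×5 + 9×3 + 7×1 = 246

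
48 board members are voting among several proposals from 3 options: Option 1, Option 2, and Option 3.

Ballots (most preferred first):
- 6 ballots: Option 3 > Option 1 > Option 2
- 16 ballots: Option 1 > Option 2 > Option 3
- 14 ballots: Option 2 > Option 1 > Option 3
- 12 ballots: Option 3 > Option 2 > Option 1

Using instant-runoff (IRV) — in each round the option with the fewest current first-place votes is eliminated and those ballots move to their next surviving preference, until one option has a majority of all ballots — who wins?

Option 1

Round 1: Option 1 16, Option 2 14, Option 3 18. Option 2 eliminated.
Round 2: Option 1 30, Option 3 18. Option 1 has a majority (≥25).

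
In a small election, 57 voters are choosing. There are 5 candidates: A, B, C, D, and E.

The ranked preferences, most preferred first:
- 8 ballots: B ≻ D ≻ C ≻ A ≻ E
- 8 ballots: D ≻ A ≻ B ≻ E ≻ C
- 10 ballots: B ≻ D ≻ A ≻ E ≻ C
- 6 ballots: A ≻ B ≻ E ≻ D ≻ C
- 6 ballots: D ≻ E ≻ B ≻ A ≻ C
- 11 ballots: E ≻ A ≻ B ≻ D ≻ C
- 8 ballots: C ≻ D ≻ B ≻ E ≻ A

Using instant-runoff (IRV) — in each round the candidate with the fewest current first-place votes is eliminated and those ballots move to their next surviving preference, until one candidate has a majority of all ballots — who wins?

Round 1: A 6, B 18, C 8, D 14, E 11. A eliminated.
Round 2: B 24, C 8, D 14, E 11. C eliminated.
Round 3: B 24, D 22, E 11. E eliminated.
Round 4: B 35, D 22. B has a majority (≥29).

B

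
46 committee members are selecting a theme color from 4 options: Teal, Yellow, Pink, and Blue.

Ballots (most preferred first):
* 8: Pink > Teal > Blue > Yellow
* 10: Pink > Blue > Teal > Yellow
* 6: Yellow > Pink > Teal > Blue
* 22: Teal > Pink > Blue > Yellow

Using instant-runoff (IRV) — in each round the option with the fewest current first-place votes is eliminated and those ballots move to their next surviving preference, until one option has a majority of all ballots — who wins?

Pink

Round 1: Teal 22, Yellow 6, Pink 18, Blue 0. Blue eliminated.
Round 2: Teal 22, Yellow 6, Pink 18. Yellow eliminated.
Round 3: Teal 22, Pink 24. Pink has a majority (≥24).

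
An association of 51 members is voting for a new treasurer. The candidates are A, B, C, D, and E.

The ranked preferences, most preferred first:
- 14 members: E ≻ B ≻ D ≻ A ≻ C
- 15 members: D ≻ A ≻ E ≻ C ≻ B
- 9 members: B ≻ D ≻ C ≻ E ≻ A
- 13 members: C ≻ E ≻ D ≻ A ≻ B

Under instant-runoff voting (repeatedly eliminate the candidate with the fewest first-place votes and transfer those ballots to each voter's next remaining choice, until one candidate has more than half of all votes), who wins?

Round 1: A 0, B 9, C 13, D 15, E 14. A eliminated.
Round 2: B 9, C 13, D 15, E 14. B eliminated.
Round 3: C 13, D 24, E 14. C eliminated.
Round 4: D 24, E 27. E has a majority (≥26).

E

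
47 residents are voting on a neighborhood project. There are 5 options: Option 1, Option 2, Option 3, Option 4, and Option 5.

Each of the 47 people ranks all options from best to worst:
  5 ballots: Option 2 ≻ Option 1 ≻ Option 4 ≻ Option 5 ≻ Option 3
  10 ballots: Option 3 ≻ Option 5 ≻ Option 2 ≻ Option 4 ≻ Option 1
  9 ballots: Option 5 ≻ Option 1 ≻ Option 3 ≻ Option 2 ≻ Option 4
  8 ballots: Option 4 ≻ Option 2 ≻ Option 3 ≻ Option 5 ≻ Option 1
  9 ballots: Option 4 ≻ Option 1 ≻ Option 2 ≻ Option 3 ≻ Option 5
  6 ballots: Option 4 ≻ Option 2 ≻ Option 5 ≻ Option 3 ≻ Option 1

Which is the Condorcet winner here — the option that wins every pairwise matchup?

Option 2 vs Option 1: 29–18
Option 2 vs Option 3: 28–19
Option 2 vs Option 4: 24–23
Option 2 vs Option 5: 28–19
Option 2 beats every other option.

Option 2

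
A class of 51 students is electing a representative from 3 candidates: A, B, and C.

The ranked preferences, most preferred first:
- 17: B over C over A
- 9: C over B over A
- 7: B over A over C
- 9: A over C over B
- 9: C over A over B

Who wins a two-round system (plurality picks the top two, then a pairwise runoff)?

Round 1 first-place votes: A 9, B 24, C 18. B and C advance.
Runoff: B is ranked above C on 24 ballots, C above B on 27.

C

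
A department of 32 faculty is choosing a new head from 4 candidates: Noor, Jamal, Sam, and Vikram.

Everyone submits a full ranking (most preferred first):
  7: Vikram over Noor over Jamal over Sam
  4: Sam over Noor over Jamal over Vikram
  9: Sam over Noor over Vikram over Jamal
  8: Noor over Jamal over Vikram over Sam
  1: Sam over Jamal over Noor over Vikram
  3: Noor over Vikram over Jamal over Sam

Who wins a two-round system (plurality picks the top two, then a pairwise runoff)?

Round 1 first-place votes: Noor 11, Jamal 0, Sam 14, Vikram 7. Sam and Noor advance.
Runoff: Sam is ranked above Noor on 14 ballots, Noor above Sam on 18.

Noor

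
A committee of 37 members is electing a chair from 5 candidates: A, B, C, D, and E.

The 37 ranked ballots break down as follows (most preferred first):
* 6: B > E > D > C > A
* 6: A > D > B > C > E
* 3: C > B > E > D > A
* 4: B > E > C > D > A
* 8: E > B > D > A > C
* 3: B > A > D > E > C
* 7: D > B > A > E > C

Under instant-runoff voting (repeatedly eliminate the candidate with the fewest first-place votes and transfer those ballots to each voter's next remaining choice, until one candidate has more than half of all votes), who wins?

B

Round 1: A 6, B 13, C 3, D 7, E 8. C eliminated.
Round 2: A 6, B 16, D 7, E 8. A eliminated.
Round 3: B 16, D 13, E 8. E eliminated.
Round 4: B 24, D 13. B has a majority (≥19).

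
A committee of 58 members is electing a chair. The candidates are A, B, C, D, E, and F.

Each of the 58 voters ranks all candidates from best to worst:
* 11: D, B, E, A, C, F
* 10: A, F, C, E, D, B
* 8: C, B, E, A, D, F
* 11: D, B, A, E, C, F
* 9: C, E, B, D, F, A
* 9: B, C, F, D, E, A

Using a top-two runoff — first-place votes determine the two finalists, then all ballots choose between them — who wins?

C

Round 1 first-place votes: A 10, B 9, C 17, D 22, E 0, F 0. D and C advance.
Runoff: D is ranked above C on 22 ballots, C above D on 36.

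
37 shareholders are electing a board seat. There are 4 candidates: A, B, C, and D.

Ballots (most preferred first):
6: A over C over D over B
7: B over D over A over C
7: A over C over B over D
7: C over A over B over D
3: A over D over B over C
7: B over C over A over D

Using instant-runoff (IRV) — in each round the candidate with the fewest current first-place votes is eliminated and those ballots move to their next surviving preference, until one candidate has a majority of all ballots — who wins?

Round 1: A 16, B 14, C 7, D 0. D eliminated.
Round 2: A 16, B 14, C 7. C eliminated.
Round 3: A 23, B 14. A has a majority (≥19).

A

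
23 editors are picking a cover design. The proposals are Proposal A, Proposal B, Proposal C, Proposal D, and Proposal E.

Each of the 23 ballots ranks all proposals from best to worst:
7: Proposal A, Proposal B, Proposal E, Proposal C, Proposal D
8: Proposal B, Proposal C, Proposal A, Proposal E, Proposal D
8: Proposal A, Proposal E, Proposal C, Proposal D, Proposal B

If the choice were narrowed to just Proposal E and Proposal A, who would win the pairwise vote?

Proposal A

Proposal E is ranked above Proposal A on 0 ballots; Proposal A above Proposal E on 23.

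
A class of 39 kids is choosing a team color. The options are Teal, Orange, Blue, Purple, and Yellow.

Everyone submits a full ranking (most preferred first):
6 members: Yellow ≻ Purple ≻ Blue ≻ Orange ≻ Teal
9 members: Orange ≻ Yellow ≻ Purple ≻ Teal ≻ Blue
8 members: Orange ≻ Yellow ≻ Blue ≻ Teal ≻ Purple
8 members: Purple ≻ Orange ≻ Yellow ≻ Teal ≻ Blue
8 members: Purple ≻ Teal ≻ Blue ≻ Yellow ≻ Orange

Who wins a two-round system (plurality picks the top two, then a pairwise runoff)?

Purple

Round 1 first-place votes: Teal 0, Orange 17, Blue 0, Purple 16, Yellow 6. Orange and Purple advance.
Runoff: Orange is ranked above Purple on 17 ballots, Purple above Orange on 22.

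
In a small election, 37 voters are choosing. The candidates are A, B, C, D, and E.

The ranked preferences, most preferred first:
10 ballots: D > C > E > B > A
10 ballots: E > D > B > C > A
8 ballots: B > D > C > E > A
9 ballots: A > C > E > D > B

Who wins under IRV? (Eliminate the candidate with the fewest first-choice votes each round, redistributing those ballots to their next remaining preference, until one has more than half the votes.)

E

Round 1: A 9, B 8, C 0, D 10, E 10. C eliminated.
Round 2: A 9, B 8, D 10, E 10. B eliminated.
Round 3: A 9, D 18, E 10. A eliminated.
Round 4: D 18, E 19. E has a majority (≥19).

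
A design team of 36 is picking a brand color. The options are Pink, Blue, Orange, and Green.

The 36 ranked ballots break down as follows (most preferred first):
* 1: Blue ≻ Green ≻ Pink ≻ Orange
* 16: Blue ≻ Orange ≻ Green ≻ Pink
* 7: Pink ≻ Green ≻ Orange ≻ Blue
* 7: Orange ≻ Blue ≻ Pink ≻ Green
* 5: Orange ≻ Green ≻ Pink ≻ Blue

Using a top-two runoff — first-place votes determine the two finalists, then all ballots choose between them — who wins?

Orange

Round 1 first-place votes: Pink 7, Blue 17, Orange 12, Green 0. Blue and Orange advance.
Runoff: Blue is ranked above Orange on 17 ballots, Orange above Blue on 19.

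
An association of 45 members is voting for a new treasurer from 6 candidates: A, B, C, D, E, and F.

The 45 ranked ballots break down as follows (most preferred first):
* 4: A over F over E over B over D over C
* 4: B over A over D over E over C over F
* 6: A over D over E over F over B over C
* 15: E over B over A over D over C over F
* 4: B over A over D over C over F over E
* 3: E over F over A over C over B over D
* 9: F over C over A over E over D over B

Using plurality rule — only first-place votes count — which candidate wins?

First-place votes: A 10, B 8, C 0, D 0, E 18, F 9.

E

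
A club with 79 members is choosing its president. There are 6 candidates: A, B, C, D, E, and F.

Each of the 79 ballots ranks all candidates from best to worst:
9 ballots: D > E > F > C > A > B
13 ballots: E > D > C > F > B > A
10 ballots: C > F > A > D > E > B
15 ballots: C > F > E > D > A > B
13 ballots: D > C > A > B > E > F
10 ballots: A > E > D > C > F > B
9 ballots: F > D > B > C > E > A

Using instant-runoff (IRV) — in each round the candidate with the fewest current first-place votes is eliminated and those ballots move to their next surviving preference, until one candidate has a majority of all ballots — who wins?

Round 1: A 10, B 0, C 25, D 22, E 13, F 9. B eliminated.
Round 2: A 10, C 25, D 22, E 13, F 9. F eliminated.
Round 3: A 10, C 25, D 31, E 13. A eliminated.
Round 4: C 25, D 31, E 23. E eliminated.
Round 5: C 25, D 54. D has a majority (≥40).

D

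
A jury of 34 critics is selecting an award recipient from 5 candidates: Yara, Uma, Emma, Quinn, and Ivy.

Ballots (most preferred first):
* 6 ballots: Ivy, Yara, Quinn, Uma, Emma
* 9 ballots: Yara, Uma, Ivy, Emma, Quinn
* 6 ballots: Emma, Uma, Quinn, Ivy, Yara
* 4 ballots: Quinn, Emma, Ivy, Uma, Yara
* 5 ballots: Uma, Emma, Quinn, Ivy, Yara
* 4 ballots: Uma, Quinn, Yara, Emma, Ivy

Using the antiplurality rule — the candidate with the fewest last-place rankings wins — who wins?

Uma

Last-place votes: Yara 15, Uma 0, Emma 6, Quinn 9, Ivy 4.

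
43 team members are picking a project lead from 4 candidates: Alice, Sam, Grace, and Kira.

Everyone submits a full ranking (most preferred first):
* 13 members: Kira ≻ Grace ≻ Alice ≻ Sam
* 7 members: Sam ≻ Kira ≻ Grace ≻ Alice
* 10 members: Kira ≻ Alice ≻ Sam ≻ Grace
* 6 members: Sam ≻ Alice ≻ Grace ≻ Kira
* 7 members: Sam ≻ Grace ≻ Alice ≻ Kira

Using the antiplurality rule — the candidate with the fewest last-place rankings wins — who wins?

Last-place votes: Alice 7, Sam 13, Grace 10, Kira 13.

Alice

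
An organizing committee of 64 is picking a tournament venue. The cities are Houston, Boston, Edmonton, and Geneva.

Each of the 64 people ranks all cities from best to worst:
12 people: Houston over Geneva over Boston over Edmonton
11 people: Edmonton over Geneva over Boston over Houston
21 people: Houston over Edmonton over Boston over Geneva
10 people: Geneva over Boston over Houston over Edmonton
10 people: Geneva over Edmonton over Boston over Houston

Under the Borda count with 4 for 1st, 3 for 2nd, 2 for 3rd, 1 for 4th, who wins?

Houston: 12×4 + 11×1 + 21×4 + 10×2 + 10×1 = 173
Boston: 12×2 + 11×2 + 21×2 + 10×3 + 10×2 = 138
Edmonton: 12×1 + 11×4 + 21×3 + 10×1 + 10×3 = 159
Geneva: 12×3 + 11×3 + 21×1 + 10×4 + 10×4 = 170

Houston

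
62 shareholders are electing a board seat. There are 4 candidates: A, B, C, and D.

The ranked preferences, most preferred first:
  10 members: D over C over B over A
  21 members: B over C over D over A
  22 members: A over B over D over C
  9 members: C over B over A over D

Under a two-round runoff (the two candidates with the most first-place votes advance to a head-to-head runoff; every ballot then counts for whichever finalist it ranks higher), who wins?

Round 1 first-place votes: A 22, B 21, C 9, D 10. A and B advance.
Runoff: A is ranked above B on 22 ballots, B above A on 40.

B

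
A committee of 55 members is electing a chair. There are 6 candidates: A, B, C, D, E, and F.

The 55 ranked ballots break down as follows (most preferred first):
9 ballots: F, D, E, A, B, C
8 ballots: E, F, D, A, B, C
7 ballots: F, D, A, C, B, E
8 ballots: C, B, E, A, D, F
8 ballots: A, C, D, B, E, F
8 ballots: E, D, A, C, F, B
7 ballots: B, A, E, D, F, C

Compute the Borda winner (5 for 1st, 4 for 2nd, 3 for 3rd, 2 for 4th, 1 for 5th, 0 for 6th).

D

A: 9×2 + 8×2 + 7×3 + 8×2 + 8×5 + 8×3 + 7×4 = 163
B: 9×1 + 8×1 + 7×1 + 8×4 + 8×2 + 8×0 + 7×5 = 107
C: 9×0 + 8×0 + 7×2 + 8×5 + 8×4 + 8×2 + 7×0 = 102
D: 9×4 + 8×3 + 7×4 + 8×1 + 8×3 + 8×4 + 7×2 = 166
E: 9×3 + 8×5 + 7×0 + 8×3 + 8×1 + 8×5 + 7×3 = 160
F: 9×5 + 8×4 + 7×5 + 8×0 + 8×0 + 8×1 + 7×1 = 127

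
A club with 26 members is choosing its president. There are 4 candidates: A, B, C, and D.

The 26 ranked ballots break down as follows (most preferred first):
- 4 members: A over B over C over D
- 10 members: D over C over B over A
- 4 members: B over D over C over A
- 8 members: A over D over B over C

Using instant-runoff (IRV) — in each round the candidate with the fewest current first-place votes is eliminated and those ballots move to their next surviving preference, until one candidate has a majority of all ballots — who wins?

D

Round 1: A 12, B 4, C 0, D 10. C eliminated.
Round 2: A 12, B 4, D 10. B eliminated.
Round 3: A 12, D 14. D has a majority (≥14).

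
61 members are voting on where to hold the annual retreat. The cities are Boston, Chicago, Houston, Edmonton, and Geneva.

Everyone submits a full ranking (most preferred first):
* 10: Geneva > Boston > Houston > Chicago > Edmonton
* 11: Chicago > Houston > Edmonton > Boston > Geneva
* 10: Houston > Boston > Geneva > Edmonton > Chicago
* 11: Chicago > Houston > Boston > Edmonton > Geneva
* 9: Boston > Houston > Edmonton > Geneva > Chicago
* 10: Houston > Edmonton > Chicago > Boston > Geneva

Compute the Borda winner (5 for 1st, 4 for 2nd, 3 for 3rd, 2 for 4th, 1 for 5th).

Houston

Boston: 10×4 + 11×2 + 10×4 + 11×3 + 9×5 + 10×2 = 200
Chicago: 10×2 + 11×5 + 10×1 + 11×5 + 9×1 + 10×3 = 179
Houston: 10×3 + 11×4 + 10×5 + 11×4 + 9×4 + 10×5 = 254
Edmonton: 10×1 + 11×3 + 10×2 + 11×2 + 9×3 + 10×4 = 152
Geneva: 10×5 + 11×1 + 10×3 + 11×1 + 9×2 + 10×1 = 130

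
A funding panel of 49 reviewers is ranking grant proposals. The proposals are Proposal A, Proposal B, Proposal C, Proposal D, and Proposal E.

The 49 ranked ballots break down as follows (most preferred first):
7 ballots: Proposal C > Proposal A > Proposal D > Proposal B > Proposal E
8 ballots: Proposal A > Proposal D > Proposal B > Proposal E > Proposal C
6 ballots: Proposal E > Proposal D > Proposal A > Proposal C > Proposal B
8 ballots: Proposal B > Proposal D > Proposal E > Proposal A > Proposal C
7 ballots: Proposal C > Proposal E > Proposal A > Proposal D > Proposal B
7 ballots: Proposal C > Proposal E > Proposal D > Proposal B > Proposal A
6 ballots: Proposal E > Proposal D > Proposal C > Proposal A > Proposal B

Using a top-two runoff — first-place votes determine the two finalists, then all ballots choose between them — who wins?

Round 1 first-place votes: Proposal A 8, Proposal B 8, Proposal C 21, Proposal D 0, Proposal E 12. Proposal C and Proposal E advance.
Runoff: Proposal C is ranked above Proposal E on 21 ballots, Proposal E above Proposal C on 28.

Proposal E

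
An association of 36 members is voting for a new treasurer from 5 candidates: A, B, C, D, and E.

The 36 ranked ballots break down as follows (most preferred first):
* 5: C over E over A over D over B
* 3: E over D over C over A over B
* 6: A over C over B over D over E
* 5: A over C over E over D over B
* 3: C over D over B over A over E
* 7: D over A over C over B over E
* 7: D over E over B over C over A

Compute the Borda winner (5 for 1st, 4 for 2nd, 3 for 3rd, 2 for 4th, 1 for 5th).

C

A: 5×3 + 3×2 + 6×5 + 5×5 + 3×2 + 7×4 + 7×1 = 117
B: 5×1 + 3×1 + 6×3 + 5×1 + 3×3 + 7×2 + 7×3 = 75
C: 5×5 + 3×3 + 6×4 + 5×4 + 3×5 + 7×3 + 7×2 = 128
D: 5×2 + 3×4 + 6×2 + 5×2 + 3×4 + 7×5 + 7×5 = 126
E: 5×4 + 3×5 + 6×1 + 5×3 + 3×1 + 7×1 + 7×4 = 94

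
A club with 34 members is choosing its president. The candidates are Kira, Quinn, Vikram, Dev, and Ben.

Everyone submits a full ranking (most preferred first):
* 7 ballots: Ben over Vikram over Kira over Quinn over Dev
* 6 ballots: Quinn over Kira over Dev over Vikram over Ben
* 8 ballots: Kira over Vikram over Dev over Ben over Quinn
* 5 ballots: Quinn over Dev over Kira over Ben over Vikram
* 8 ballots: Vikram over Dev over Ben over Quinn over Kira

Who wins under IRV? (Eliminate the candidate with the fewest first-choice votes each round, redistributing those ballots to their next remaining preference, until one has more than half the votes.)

Vikram

Round 1: Kira 8, Quinn 11, Vikram 8, Dev 0, Ben 7. Dev eliminated.
Round 2: Kira 8, Quinn 11, Vikram 8, Ben 7. Ben eliminated.
Round 3: Kira 8, Quinn 11, Vikram 15. Kira eliminated.
Round 4: Quinn 11, Vikram 23. Vikram has a majority (≥18).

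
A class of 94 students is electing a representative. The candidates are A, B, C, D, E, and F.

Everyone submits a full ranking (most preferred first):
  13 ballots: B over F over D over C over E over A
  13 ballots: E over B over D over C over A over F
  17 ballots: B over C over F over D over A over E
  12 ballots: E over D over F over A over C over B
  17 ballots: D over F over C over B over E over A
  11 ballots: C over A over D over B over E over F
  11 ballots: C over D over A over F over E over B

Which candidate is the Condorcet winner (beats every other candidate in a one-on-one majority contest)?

D vs A: 83–11
D vs B: 51–43
D vs C: 55–39
D vs E: 69–25
D vs F: 64–30
D beats every other candidate.

D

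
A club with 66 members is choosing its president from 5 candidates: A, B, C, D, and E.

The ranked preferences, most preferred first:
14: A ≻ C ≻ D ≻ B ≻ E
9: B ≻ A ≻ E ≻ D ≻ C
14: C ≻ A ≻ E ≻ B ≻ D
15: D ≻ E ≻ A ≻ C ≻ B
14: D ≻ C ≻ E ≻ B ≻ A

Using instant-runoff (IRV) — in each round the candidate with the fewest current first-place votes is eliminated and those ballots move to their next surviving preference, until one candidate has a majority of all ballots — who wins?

Round 1: A 14, B 9, C 14, D 29, E 0. E eliminated.
Round 2: A 14, B 9, C 14, D 29. B eliminated.
Round 3: A 23, C 14, D 29. C eliminated.
Round 4: A 37, D 29. A has a majority (≥34).

A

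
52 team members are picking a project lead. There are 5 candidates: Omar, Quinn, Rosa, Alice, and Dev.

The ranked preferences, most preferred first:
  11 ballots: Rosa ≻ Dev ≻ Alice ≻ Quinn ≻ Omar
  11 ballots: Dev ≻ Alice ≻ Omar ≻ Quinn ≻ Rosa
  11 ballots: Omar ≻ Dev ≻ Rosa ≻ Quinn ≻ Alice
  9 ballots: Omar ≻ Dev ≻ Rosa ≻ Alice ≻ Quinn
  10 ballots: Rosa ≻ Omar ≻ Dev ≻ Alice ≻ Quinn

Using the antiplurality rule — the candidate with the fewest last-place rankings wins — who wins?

Last-place votes: Omar 11, Quinn 19, Rosa 11, Alice 11, Dev 0.

Dev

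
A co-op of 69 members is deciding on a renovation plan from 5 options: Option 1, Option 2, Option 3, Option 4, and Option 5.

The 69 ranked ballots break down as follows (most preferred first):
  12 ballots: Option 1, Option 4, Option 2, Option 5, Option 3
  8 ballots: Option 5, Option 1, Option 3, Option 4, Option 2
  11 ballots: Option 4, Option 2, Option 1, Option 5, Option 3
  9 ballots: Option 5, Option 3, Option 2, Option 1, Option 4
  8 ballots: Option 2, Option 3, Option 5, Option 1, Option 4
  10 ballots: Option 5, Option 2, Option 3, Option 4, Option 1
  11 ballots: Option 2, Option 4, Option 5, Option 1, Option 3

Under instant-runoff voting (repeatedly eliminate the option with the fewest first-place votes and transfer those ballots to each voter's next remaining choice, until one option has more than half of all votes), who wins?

Round 1: Option 1 12, Option 2 19, Option 3 0, Option 4 11, Option 5 27. Option 3 eliminated.
Round 2: Option 1 12, Option 2 19, Option 4 11, Option 5 27. Option 4 eliminated.
Round 3: Option 1 12, Option 2 30, Option 5 27. Option 1 eliminated.
Round 4: Option 2 42, Option 5 27. Option 2 has a majority (≥35).

Option 2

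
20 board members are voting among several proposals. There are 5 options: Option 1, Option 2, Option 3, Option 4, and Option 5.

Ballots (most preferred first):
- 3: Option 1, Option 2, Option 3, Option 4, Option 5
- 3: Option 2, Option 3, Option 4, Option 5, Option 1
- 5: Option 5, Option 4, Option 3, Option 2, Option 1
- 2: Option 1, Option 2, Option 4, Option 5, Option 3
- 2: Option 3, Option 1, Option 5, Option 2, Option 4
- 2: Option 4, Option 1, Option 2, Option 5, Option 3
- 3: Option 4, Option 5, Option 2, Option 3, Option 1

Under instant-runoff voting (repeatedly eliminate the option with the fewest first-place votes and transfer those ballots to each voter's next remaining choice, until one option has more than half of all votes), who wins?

Option 4

Round 1: Option 1 5, Option 2 3, Option 3 2, Option 4 5, Option 5 5. Option 3 eliminated.
Round 2: Option 1 7, Option 2 3, Option 4 5, Option 5 5. Option 2 eliminated.
Round 3: Option 1 7, Option 4 8, Option 5 5. Option 5 eliminated.
Round 4: Option 1 7, Option 4 13. Option 4 has a majority (≥11).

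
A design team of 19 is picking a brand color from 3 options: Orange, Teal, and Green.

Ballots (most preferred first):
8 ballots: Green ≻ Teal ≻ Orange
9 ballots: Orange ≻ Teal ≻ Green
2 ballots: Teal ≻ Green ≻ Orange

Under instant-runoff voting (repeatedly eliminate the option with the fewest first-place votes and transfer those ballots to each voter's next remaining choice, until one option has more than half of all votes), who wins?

Round 1: Orange 9, Teal 2, Green 8. Teal eliminated.
Round 2: Orange 9, Green 10. Green has a majority (≥10).

Green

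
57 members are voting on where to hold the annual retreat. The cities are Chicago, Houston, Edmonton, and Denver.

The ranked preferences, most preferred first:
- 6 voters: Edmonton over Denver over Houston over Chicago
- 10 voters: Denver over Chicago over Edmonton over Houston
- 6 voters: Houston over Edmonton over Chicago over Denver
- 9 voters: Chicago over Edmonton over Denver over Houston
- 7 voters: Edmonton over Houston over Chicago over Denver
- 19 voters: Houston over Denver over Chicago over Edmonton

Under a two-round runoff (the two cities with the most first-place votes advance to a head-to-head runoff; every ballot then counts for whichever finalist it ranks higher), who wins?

Edmonton

Round 1 first-place votes: Chicago 9, Houston 25, Edmonton 13, Denver 10. Houston and Edmonton advance.
Runoff: Houston is ranked above Edmonton on 25 ballots, Edmonton above Houston on 32.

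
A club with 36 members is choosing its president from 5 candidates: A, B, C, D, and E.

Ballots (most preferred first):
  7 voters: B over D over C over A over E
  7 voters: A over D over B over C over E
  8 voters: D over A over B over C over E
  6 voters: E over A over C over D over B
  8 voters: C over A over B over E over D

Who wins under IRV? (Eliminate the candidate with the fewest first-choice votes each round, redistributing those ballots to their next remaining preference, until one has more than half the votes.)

A

Round 1: A 7, B 7, C 8, D 8, E 6. E eliminated.
Round 2: A 13, B 7, C 8, D 8. B eliminated.
Round 3: A 13, C 8, D 15. C eliminated.
Round 4: A 21, D 15. A has a majority (≥19).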